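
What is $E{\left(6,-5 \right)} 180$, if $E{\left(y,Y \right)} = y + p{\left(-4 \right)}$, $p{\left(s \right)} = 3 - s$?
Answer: $2340$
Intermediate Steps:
$E{\left(y,Y \right)} = 7 + y$ ($E{\left(y,Y \right)} = y + \left(3 - -4\right) = y + \left(3 + 4\right) = y + 7 = 7 + y$)
$E{\left(6,-5 \right)} 180 = \left(7 + 6\right) 180 = 13 \cdot 180 = 2340$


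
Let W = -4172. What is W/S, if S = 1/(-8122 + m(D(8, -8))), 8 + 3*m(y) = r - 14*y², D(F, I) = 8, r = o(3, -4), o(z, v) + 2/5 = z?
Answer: 527077964/15 ≈ 3.5139e+7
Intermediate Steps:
o(z, v) = -⅖ + z
r = 13/5 (r = -⅖ + 3 = 13/5 ≈ 2.6000)
m(y) = -9/5 - 14*y²/3 (m(y) = -8/3 + (13/5 - 14*y²)/3 = -8/3 + (13/15 - 14*y²/3) = -9/5 - 14*y²/3)
S = -15/126337 (S = 1/(-8122 + (-9/5 - 14/3*8²)) = 1/(-8122 + (-9/5 - 14/3*64)) = 1/(-8122 + (-9/5 - 896/3)) = 1/(-8122 - 4507/15) = 1/(-126337/15) = -15/126337 ≈ -0.00011873)
W/S = -4172/(-15/126337) = -4172*(-126337/15) = 527077964/15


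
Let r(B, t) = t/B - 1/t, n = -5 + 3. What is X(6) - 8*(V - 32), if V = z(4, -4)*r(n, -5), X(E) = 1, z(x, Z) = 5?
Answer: 149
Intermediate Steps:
n = -2
r(B, t) = -1/t + t/B
V = 27/2 (V = 5*(-1/(-5) - 5/(-2)) = 5*(-1*(-⅕) - 5*(-½)) = 5*(⅕ + 5/2) = 5*(27/10) = 27/2 ≈ 13.500)
X(6) - 8*(V - 32) = 1 - 8*(27/2 - 32) = 1 - 8*(-37)/2 = 1 - 1*(-148) = 1 + 148 = 149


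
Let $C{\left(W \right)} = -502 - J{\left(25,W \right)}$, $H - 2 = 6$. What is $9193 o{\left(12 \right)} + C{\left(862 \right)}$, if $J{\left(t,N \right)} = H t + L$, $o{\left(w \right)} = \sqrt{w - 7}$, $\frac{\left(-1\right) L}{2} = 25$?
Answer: $-652 + 9193 \sqrt{5} \approx 19904.0$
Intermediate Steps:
$H = 8$ ($H = 2 + 6 = 8$)
$L = -50$ ($L = \left(-2\right) 25 = -50$)
$o{\left(w \right)} = \sqrt{-7 + w}$
$J{\left(t,N \right)} = -50 + 8 t$ ($J{\left(t,N \right)} = 8 t - 50 = -50 + 8 t$)
$C{\left(W \right)} = -652$ ($C{\left(W \right)} = -502 - \left(-50 + 8 \cdot 25\right) = -502 - \left(-50 + 200\right) = -502 - 150 = -652$)
$9193 o{\left(12 \right)} + C{\left(862 \right)} = 9193 \sqrt{-7 + 12} - 652 = 9193 \sqrt{5} - 652 = -652 + 9193 \sqrt{5}$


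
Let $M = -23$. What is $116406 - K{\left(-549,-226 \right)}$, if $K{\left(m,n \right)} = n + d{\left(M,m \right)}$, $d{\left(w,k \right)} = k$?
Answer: $117181$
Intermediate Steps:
$K{\left(m,n \right)} = m + n$ ($K{\left(m,n \right)} = n + m = m + n$)
$116406 - K{\left(-549,-226 \right)} = 116406 - \left(-549 - 226\right) = 116406 - -775 = 116406 + 775 = 117181$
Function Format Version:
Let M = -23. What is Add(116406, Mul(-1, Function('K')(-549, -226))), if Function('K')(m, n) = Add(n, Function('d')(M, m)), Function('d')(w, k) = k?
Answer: 117181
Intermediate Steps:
Function('K')(m, n) = Add(m, n) (Function('K')(m, n) = Add(n, m) = Add(m, n))
Add(116406, Mul(-1, Function('K')(-549, -226))) = Add(116406, Mul(-1, Add(-549, -226))) = Add(116406, Mul(-1, -775)) = Add(116406, 775) = 117181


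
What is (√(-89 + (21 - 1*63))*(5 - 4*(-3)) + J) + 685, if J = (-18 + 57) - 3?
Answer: 721 + 17*I*√131 ≈ 721.0 + 194.57*I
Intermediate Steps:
J = 36 (J = 39 - 3 = 36)
(√(-89 + (21 - 1*63))*(5 - 4*(-3)) + J) + 685 = (√(-89 + (21 - 1*63))*(5 - 4*(-3)) + 36) + 685 = (√(-89 + (21 - 63))*(5 + 12) + 36) + 685 = (√(-89 - 42)*17 + 36) + 685 = (√(-131)*17 + 36) + 685 = ((I*√131)*17 + 36) + 685 = (17*I*√131 + 36) + 685 = (36 + 17*I*√131) + 685 = 721 + 17*I*√131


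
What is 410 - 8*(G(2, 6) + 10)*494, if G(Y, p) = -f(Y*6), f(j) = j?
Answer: 8314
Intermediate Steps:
G(Y, p) = -6*Y (G(Y, p) = -Y*6 = -6*Y)
410 - 8*(G(2, 6) + 10)*494 = 410 - 8*(-6*2 + 10)*494 = 410 - 8*(-12 + 10)*494 = 410 - 8*(-2)*494 = 410 + 16*494 = 410 + 7904 = 8314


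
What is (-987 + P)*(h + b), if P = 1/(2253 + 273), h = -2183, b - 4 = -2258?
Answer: 3687385119/842 ≈ 4.3793e+6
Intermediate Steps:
b = -2254 (b = 4 - 2258 = -2254)
P = 1/2526 ≈ 0.00039588
(-987 + P)*(h + b) = (-987 + 1/2526)*(-2183 - 2254) = -2493161/2526*(-4437) = 3687385119/842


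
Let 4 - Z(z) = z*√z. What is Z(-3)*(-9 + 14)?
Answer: 20 + 15*I*√3 ≈ 20.0 + 25.981*I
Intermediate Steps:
Z(z) = 4 - z^(3/2) (Z(z) = 4 - z*√z = 4 - z^(3/2))
Z(-3)*(-9 + 14) = (4 - (-3)^(3/2))*(-9 + 14) = (4 - (-3)*I*√3)*5 = (4 + 3*I*√3)*5 = 20 + 15*I*√3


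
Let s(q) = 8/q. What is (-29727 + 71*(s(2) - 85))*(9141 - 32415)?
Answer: 825714972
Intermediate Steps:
(-29727 + 71*(s(2) - 85))*(9141 - 32415) = (-29727 + 71*(8/2 - 85))*(9141 - 32415) = (-29727 + 71*(8*(½) - 85))*(-23274) = (-29727 + 71*(4 - 85))*(-23274) = (-29727 + 71*(-81))*(-23274) = (-29727 - 5751)*(-23274) = -35478*(-23274) = 825714972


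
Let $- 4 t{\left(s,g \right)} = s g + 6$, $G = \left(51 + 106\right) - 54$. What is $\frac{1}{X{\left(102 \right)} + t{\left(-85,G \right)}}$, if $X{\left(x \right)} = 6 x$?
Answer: $\frac{4}{11197} \approx 0.00035724$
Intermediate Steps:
$G = 103$ ($G = 157 - 54 = 103$)
$t{\left(s,g \right)} = - \frac{3}{2} - \frac{g s}{4}$ ($t{\left(s,g \right)} = - \frac{s g + 6}{4} = - \frac{g s + 6}{4} = - \frac{6 + g s}{4} = - \frac{3}{2} - \frac{g s}{4}$)
$\frac{1}{X{\left(102 \right)} + t{\left(-85,G \right)}} = \frac{1}{6 \cdot 102 - \left(\frac{3}{2} + \frac{103}{4} \left(-85\right)\right)} = \frac{1}{612 + \left(- \frac{3}{2} + \frac{8755}{4}\right)} = \frac{1}{612 + \frac{8749}{4}} = \frac{1}{\frac{11197}{4}} = \frac{4}{11197}$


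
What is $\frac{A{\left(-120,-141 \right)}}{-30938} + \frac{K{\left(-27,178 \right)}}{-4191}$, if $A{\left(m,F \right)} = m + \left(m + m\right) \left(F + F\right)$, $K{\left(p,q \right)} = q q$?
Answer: $- \frac{631691776}{64830579} \approx -9.7437$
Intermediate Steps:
$K{\left(p,q \right)} = q^{2}$
$A{\left(m,F \right)} = m + 4 F m$ ($A{\left(m,F \right)} = m + 2 m 2 F = m + 4 F m$)
$\frac{A{\left(-120,-141 \right)}}{-30938} + \frac{K{\left(-27,178 \right)}}{-4191} = \frac{\left(-120\right) \left(1 + 4 \left(-141\right)\right)}{-30938} + \frac{178^{2}}{-4191} = - 120 \left(1 - 564\right) \left(- \frac{1}{30938}\right) + 31684 \left(- \frac{1}{4191}\right) = \left(-120\right) \left(-563\right) \left(- \frac{1}{30938}\right) - \frac{31684}{4191} = 67560 \left(- \frac{1}{30938}\right) - \frac{31684}{4191} = - \frac{33780}{15469} - \frac{31684}{4191} = - \frac{631691776}{64830579}$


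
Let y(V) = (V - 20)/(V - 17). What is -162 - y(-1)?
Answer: -979/6 ≈ -163.17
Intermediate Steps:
y(V) = (-20 + V)/(-17 + V)
-162 - y(-1) = -162 - (-20 - 1)/(-17 - 1) = -162 - (-21)/(-18) = -162 - (-1)*(-21)/18 = -162 - 1*7/6 = -162 - 7/6 = -979/6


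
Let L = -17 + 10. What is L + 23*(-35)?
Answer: -812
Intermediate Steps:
L = -7
L + 23*(-35) = -7 + 23*(-35) = -7 - 805 = -812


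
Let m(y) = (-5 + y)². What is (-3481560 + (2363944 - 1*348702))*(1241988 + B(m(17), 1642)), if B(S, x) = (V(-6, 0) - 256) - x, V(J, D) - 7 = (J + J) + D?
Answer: -1818358957030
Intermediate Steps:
V(J, D) = 7 + D + 2*J (V(J, D) = 7 + ((J + J) + D) = 7 + (2*J + D) = 7 + (D + 2*J) = 7 + D + 2*J)
B(S, x) = -261 - x (B(S, x) = ((7 + 0 + 2*(-6)) - 256) - x = ((7 + 0 - 12) - 256) - x = (-5 - 256) - x = -261 - x)
(-3481560 + (2363944 - 1*348702))*(1241988 + B(m(17), 1642)) = (-3481560 + (2363944 - 1*348702))*(1241988 + (-261 - 1*1642)) = (-3481560 + (2363944 - 348702))*(1241988 + (-261 - 1642)) = (-3481560 + 2015242)*(1241988 - 1903) = -1466318*1240085 = -1818358957030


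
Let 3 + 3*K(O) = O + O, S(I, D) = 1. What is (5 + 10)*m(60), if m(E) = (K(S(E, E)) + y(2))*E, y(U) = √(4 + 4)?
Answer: -300 + 1800*√2 ≈ 2245.6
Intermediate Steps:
y(U) = 2*√2 (y(U) = √8 = 2*√2)
K(O) = -1 + 2*O/3 (K(O) = -1 + (O + O)/3 = -1 + (2*O)/3 = -1 + 2*O/3)
m(E) = E*(-⅓ + 2*√2) (m(E) = ((-1 + (⅔)*1) + 2*√2)*E = ((-1 + ⅔) + 2*√2)*E = (-⅓ + 2*√2)*E = E*(-⅓ + 2*√2))
(5 + 10)*m(60) = (5 + 10)*((⅓)*60*(-1 + 6*√2)) = 15*(-20 + 120*√2) = -300 + 1800*√2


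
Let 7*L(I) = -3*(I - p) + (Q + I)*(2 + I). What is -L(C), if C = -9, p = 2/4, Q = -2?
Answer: -211/14 ≈ -15.071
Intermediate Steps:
p = 1/2 (p = 2*(1/4) = 1/2 ≈ 0.50000)
L(I) = 3/14 - 3*I/7 + (-2 + I)*(2 + I)/7 (L(I) = (-3*(I - 1*1/2) + (-2 + I)*(2 + I))/7 = (-3*(I - 1/2) + (-2 + I)*(2 + I))/7 = (-3*(-1/2 + I) + (-2 + I)*(2 + I))/7 = ((3/2 - 3*I) + (-2 + I)*(2 + I))/7 = (3/2 - 3*I + (-2 + I)*(2 + I))/7 = 3/14 - 3*I/7 + (-2 + I)*(2 + I)/7)
-L(C) = -(-5/14 - 3/7*(-9) + (1/7)*(-9)**2) = -(-5/14 + 27/7 + (1/7)*81) = -(-5/14 + 27/7 + 81/7) = -1*211/14 = -211/14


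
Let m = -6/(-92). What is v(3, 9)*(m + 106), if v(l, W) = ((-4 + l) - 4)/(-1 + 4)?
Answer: -24395/138 ≈ -176.78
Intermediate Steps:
v(l, W) = -8/3 + l/3 (v(l, W) = (-8 + l)/3 = (-8 + l)*(⅓) = -8/3 + l/3)
m = 3/46 (m = -6*(-1/92) = 3/46 ≈ 0.065217)
v(3, 9)*(m + 106) = (-8/3 + (⅓)*3)*(3/46 + 106) = (-8/3 + 1)*(4879/46) = -5/3*4879/46 = -24395/138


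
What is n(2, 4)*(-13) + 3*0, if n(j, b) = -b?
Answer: 52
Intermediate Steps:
n(2, 4)*(-13) + 3*0 = -1*4*(-13) + 3*0 = -4*(-13) + 0 = 52 + 0 = 52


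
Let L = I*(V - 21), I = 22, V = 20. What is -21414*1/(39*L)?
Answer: 3569/143 ≈ 24.958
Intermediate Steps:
L = -22 (L = 22*(20 - 21) = 22*(-1) = -22)
-21414*1/(39*L) = -21414/((-22*39)) = -21414/(-858) = -21414*(-1/858) = 3569/143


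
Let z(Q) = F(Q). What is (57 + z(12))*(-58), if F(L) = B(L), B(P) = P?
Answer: -4002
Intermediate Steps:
F(L) = L
z(Q) = Q
(57 + z(12))*(-58) = (57 + 12)*(-58) = 69*(-58) = -4002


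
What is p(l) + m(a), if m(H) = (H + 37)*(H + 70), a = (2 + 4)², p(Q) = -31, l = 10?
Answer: 7707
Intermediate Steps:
a = 36 (a = 6² = 36)
m(H) = (37 + H)*(70 + H)
p(l) + m(a) = -31 + (2590 + 36² + 107*36) = -31 + (2590 + 1296 + 3852) = -31 + 7738 = 7707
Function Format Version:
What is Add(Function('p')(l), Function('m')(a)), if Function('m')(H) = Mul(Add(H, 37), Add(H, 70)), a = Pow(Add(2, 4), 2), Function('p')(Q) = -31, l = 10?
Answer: 7707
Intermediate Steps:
a = 36 (a = Pow(6, 2) = 36)
Function('m')(H) = Mul(Add(37, H), Add(70, H))
Add(Function('p')(l), Function('m')(a)) = Add(-31, Add(2590, Pow(36, 2), Mul(107, 36))) = Add(-31, Add(2590, 1296, 3852)) = Add(-31, 7738) = 7707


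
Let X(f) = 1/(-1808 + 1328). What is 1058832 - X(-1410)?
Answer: 508239361/480 ≈ 1.0588e+6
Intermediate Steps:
X(f) = -1/480 (X(f) = 1/(-480) = -1/480)
1058832 - X(-1410) = 1058832 - 1*(-1/480) = 1058832 + 1/480 = 508239361/480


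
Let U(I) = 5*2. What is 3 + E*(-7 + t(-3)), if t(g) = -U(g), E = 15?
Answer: -252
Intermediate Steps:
U(I) = 10
t(g) = -10 (t(g) = -1*10 = -10)
3 + E*(-7 + t(-3)) = 3 + 15*(-7 - 10) = 3 + 15*(-17) = 3 - 255 = -252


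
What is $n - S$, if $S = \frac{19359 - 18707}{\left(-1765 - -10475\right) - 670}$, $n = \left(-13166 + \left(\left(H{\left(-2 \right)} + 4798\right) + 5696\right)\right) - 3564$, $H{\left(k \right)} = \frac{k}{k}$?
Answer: $- \frac{12532513}{2010} \approx -6235.1$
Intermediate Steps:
$H{\left(k \right)} = 1$
$n = -6235$ ($n = \left(-13166 + \left(\left(1 + 4798\right) + 5696\right)\right) - 3564 = \left(-13166 + \left(4799 + 5696\right)\right) - 3564 = \left(-13166 + 10495\right) - 3564 = -2671 - 3564 = -6235$)
$S = \frac{163}{2010}$ ($S = \frac{652}{\left(-1765 + 10475\right) - 670} = \frac{652}{8710 - 670} = \frac{652}{8040} = 652 \cdot \frac{1}{8040} = \frac{163}{2010} \approx 0.081095$)
$n - S = -6235 - \frac{163}{2010} = - \frac{12532513}{2010}$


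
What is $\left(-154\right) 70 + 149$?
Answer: $-10631$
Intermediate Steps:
$\left(-154\right) 70 + 149 = -10780 + 149 = -10631$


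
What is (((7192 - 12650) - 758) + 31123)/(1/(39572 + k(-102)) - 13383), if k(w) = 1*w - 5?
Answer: -982954755/528160094 ≈ -1.8611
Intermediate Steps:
k(w) = -5 + w (k(w) = w - 5 = -5 + w)
(((7192 - 12650) - 758) + 31123)/(1/(39572 + k(-102)) - 13383) = (((7192 - 12650) - 758) + 31123)/(1/(39572 + (-5 - 102)) - 13383) = ((-5458 - 758) + 31123)/(1/(39572 - 107) - 13383) = (-6216 + 31123)/(1/39465 - 13383) = 24907/(1/39465 - 13383) = 24907/(-528160094/39465) = 24907*(-39465/528160094) = -982954755/528160094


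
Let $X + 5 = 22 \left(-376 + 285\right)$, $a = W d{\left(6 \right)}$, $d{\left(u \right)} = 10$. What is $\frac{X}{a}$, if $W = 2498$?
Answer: $- \frac{2007}{24980} \approx -0.080344$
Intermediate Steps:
$a = 24980$ ($a = 2498 \cdot 10 = 24980$)
$X = -2007$ ($X = -5 + 22 \left(-376 + 285\right) = -5 + 22 \left(-91\right) = -5 - 2002 = -2007$)
$\frac{X}{a} = - \frac{2007}{24980}$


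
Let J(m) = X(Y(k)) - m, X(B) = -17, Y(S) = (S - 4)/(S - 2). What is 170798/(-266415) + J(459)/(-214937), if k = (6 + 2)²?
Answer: -36583996186/57262440855 ≈ -0.63888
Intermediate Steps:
k = 64 (k = 8² = 64)
Y(S) = (-4 + S)/(-2 + S)
J(m) = -17 - m
170798/(-266415) + J(459)/(-214937) = 170798/(-266415) + (-17 - 1*459)/(-214937) = 170798*(-1/266415) + (-17 - 459)*(-1/214937) = -170798/266415 - 476*(-1/214937) = -170798/266415 + 476/214937 = -36583996186/57262440855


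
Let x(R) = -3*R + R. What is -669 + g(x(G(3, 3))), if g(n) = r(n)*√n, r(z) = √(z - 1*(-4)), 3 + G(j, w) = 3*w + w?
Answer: -669 - 6*√7 ≈ -684.88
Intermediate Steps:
G(j, w) = -3 + 4*w (G(j, w) = -3 + (3*w + w) = -3 + 4*w)
x(R) = -2*R
r(z) = √(4 + z) (r(z) = √(z + 4) = √(4 + z))
g(n) = √n*√(4 + n) (g(n) = √(4 + n)*√n = √n*√(4 + n))
-669 + g(x(G(3, 3))) = -669 + √(-2*(-3 + 4*3))*√(4 - 2*(-3 + 4*3)) = -669 + √(-2*(-3 + 12))*√(4 - 2*(-3 + 12)) = -669 + √(-2*9)*√(4 - 2*9) = -669 + √(-18)*√(4 - 18) = -669 + (3*I*√2)*√(-14) = -669 + (3*I*√2)*(I*√14) = -669 - 6*√7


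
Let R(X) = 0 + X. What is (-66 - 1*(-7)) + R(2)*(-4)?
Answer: -67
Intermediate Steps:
R(X) = X
(-66 - 1*(-7)) + R(2)*(-4) = (-66 - 1*(-7)) + 2*(-4) = (-66 + 7) - 8 = -59 - 8 = -67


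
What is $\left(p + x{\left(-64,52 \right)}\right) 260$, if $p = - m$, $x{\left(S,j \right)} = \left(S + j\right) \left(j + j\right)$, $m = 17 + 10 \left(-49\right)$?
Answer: $-201500$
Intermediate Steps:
$m = -473$ ($m = 17 - 490 = -473$)
$x{\left(S,j \right)} = 2 j \left(S + j\right)$ ($x{\left(S,j \right)} = \left(S + j\right) 2 j = 2 j \left(S + j\right)$)
$p = 473$ ($p = \left(-1\right) \left(-473\right) = 473$)
$\left(p + x{\left(-64,52 \right)}\right) 260 = \left(473 + 2 \cdot 52 \left(-64 + 52\right)\right) 260 = \left(473 + 2 \cdot 52 \left(-12\right)\right) 260 = \left(473 - 1248\right) 260 = \left(-775\right) 260 = -201500$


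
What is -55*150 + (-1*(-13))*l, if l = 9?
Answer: -8133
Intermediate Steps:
-55*150 + (-1*(-13))*l = -55*150 - 1*(-13)*9 = -8250 + 13*9 = -8250 + 117 = -8133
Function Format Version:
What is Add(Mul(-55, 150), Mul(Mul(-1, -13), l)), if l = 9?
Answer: -8133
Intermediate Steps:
Add(Mul(-55, 150), Mul(Mul(-1, -13), l)) = Add(Mul(-55, 150), Mul(Mul(-1, -13), 9)) = Add(-8250, Mul(13, 9)) = Add(-8250, 117) = -8133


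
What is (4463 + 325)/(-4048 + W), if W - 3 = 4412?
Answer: 4788/367 ≈ 13.046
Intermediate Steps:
W = 4415 (W = 3 + 4412 = 4415)
(4463 + 325)/(-4048 + W) = (4463 + 325)/(-4048 + 4415) = 4788/367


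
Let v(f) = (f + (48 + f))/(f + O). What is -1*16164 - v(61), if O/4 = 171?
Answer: -2408470/149 ≈ -16164.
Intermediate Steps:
O = 684 (O = 4*171 = 684)
v(f) = (48 + 2*f)/(684 + f) (v(f) = (f + (48 + f))/(f + 684) = (48 + 2*f)/(684 + f))
-1*16164 - v(61) = -1*16164 - 2*(24 + 61)/(684 + 61) = -16164 - 2*85/745 = -16164 - 1*34/149 = -16164 - 34/149 = -2408470/149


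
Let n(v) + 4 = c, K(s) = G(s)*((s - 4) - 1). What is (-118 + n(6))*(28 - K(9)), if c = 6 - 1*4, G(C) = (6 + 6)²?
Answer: 65760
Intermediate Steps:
G(C) = 144 (G(C) = 12² = 144)
K(s) = -720 + 144*s (K(s) = 144*((s - 4) - 1) = 144*((-4 + s) - 1) = 144*(-5 + s) = -720 + 144*s)
c = 2 (c = 6 - 4 = 2)
n(v) = -2 (n(v) = -4 + 2 = -2)
(-118 + n(6))*(28 - K(9)) = (-118 - 2)*(28 - (-720 + 144*9)) = -120*(28 - (-720 + 1296)) = -120*(28 - 1*576) = -120*(28 - 576) = -120*(-548) = 65760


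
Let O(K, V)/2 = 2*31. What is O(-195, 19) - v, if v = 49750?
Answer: -49626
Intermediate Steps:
O(K, V) = 124 (O(K, V) = 2*(2*31) = 2*62 = 124)
O(-195, 19) - v = 124 - 1*49750 = 124 - 49750 = -49626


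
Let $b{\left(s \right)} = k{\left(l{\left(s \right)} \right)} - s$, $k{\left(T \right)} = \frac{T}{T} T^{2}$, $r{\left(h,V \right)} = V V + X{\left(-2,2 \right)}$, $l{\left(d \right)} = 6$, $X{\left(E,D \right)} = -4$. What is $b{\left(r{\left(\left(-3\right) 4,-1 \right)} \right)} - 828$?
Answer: $-789$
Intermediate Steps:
$r{\left(h,V \right)} = -4 + V^{2}$ ($r{\left(h,V \right)} = V V - 4 = V^{2} - 4 = -4 + V^{2}$)
$k{\left(T \right)} = T^{2}$ ($k{\left(T \right)} = 1 T^{2} = T^{2}$)
$b{\left(s \right)} = 36 - s$ ($b{\left(s \right)} = 6^{2} - s = 36 - s$)
$b{\left(r{\left(\left(-3\right) 4,-1 \right)} \right)} - 828 = \left(36 - \left(-4 + \left(-1\right)^{2}\right)\right) - 828 = \left(36 - \left(-4 + 1\right)\right) - 828 = \left(36 - -3\right) - 828 = \left(36 + 3\right) - 828 = 39 - 828 = -789$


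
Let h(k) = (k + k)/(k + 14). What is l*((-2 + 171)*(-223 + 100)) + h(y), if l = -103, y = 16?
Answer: 32115931/15 ≈ 2.1411e+6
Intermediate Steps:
h(k) = 2*k/(14 + k) (h(k) = (2*k)/(14 + k) = 2*k/(14 + k))
l*((-2 + 171)*(-223 + 100)) + h(y) = -103*(-2 + 171)*(-223 + 100) + 2*16/(14 + 16) = -17407*(-123) + 2*16/30 = -103*(-20787) + 2*16*(1/30) = 2141061 + 16/15 = 32115931/15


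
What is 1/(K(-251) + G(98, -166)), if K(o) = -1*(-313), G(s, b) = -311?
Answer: ½ ≈ 0.50000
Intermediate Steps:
K(o) = 313
1/(K(-251) + G(98, -166)) = 1/(313 - 311) = 1/2 = ½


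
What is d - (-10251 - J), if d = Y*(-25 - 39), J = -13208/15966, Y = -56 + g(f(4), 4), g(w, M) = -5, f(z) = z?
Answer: 112992761/7983 ≈ 14154.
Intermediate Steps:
Y = -61 (Y = -56 - 5 = -61)
J = -6604/7983 (J = -13208*1/15966 = -6604/7983 ≈ -0.82726)
d = 3904 (d = -61*(-25 - 39) = -61*(-64) = 3904)
d - (-10251 - J) = 3904 - (-10251 - 1*(-6604/7983)) = 3904 - (-10251 + 6604/7983) = 3904 - 1*(-81827129/7983) = 3904 + 81827129/7983 = 112992761/7983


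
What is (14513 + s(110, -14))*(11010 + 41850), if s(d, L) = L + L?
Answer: 765677100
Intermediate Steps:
s(d, L) = 2*L
(14513 + s(110, -14))*(11010 + 41850) = (14513 + 2*(-14))*(11010 + 41850) = (14513 - 28)*52860 = 14485*52860 = 765677100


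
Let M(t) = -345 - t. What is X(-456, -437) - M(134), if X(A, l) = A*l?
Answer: 199751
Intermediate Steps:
X(-456, -437) - M(134) = -456*(-437) - (-345 - 1*134) = 199272 - (-345 - 134) = 199272 - 1*(-479) = 199272 + 479 = 199751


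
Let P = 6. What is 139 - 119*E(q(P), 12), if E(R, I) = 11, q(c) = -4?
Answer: -1170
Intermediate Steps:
139 - 119*E(q(P), 12) = 139 - 119*11 = 139 - 1309 = -1170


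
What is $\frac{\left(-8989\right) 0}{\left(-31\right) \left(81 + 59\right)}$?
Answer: $0$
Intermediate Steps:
$\frac{\left(-8989\right) 0}{\left(-31\right) \left(81 + 59\right)} = \frac{0}{\left(-31\right) 140} = \frac{0}{-4340} = 0 \left(- \frac{1}{4340}\right) = 0$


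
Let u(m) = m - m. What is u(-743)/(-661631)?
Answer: 0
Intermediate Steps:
u(m) = 0
u(-743)/(-661631) = 0/(-661631) = 0*(-1/661631) = 0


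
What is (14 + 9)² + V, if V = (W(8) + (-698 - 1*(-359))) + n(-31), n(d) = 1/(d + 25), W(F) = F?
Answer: 1187/6 ≈ 197.83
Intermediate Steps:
n(d) = 1/(25 + d)
V = -1987/6 (V = (8 + (-698 - 1*(-359))) + 1/(25 - 31) = (8 + (-698 + 359)) + 1/(-6) = (8 - 339) - ⅙ = -331 - ⅙ = -1987/6 ≈ -331.17)
(14 + 9)² + V = (14 + 9)² - 1987/6 = 23² - 1987/6 = 529 - 1987/6 = 1187/6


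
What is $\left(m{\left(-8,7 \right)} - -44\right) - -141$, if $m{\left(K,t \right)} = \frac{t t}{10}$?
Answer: $\frac{1899}{10} \approx 189.9$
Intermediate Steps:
$m{\left(K,t \right)} = \frac{t^{2}}{10}$ ($m{\left(K,t \right)} = t^{2} \cdot \frac{1}{10} = \frac{t^{2}}{10}$)
$\left(m{\left(-8,7 \right)} - -44\right) - -141 = \left(\frac{7^{2}}{10} - -44\right) - -141 = \left(\frac{1}{10} \cdot 49 + 44\right) + 141 = \left(\frac{49}{10} + 44\right) + 141 = \frac{489}{10} + 141 = \frac{1899}{10}$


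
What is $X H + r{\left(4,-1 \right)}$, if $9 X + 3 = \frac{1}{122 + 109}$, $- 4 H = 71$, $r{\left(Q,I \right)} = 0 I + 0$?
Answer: $\frac{12283}{2079} \approx 5.9081$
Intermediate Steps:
$r{\left(Q,I \right)} = 0$ ($r{\left(Q,I \right)} = 0 + 0 = 0$)
$H = - \frac{71}{4}$ ($H = \left(- \frac{1}{4}\right) 71 = - \frac{71}{4} \approx -17.75$)
$X = - \frac{692}{2079}$ ($X = - \frac{1}{3} + \frac{1}{9 \left(122 + 109\right)} = - \frac{1}{3} + \frac{1}{9 \cdot 231} = - \frac{1}{3} + \frac{1}{9} \cdot \frac{1}{231} = - \frac{1}{3} + \frac{1}{2079} = - \frac{692}{2079} \approx -0.33285$)
$X H + r{\left(4,-1 \right)} = \left(- \frac{692}{2079}\right) \left(- \frac{71}{4}\right) + 0 = \frac{12283}{2079} + 0 = \frac{12283}{2079}$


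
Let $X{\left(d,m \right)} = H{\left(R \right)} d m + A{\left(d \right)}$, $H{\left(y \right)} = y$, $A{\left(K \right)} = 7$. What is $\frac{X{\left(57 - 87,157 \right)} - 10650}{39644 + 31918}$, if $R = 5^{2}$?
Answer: $- \frac{128393}{71562} \approx -1.7942$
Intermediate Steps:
$R = 25$
$X{\left(d,m \right)} = 7 + 25 d m$ ($X{\left(d,m \right)} = 25 d m + 7 = 7 + 25 d m$)
$\frac{X{\left(57 - 87,157 \right)} - 10650}{39644 + 31918} = \frac{\left(7 + 25 \left(57 - 87\right) 157\right) - 10650}{39644 + 31918} = \frac{\left(7 + 25 \left(-30\right) 157\right) - 10650}{71562} = \left(\left(7 - 117750\right) - 10650\right) \frac{1}{71562} = \left(-117743 - 10650\right) \frac{1}{71562} = \left(-128393\right) \frac{1}{71562} = - \frac{128393}{71562}$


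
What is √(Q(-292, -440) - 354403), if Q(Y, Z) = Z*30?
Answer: I*√367603 ≈ 606.3*I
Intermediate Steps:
Q(Y, Z) = 30*Z
√(Q(-292, -440) - 354403) = √(30*(-440) - 354403) = √(-13200 - 354403) = √(-367603) = I*√367603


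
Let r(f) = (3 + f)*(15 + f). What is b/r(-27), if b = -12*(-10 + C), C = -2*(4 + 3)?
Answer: 1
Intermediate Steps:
C = -14 (C = -2*7 = -14)
b = 288 (b = -12*(-10 - 14) = -12*(-24) = 288)
b/r(-27) = 288/(45 + (-27)² + 18*(-27)) = 288/(45 + 729 - 486) = 288/288 = 288*(1/288) = 1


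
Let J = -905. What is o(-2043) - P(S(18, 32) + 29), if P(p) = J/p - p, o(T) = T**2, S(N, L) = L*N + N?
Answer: 2600696961/623 ≈ 4.1745e+6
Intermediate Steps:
S(N, L) = N + L*N
P(p) = -p - 905/p (P(p) = -905/p - p = -p - 905/p)
o(-2043) - P(S(18, 32) + 29) = (-2043)**2 - (-(18*(1 + 32) + 29) - 905/(18*(1 + 32) + 29)) = 4173849 - (-(18*33 + 29) - 905/(18*33 + 29)) = 4173849 - (-(594 + 29) - 905/(594 + 29)) = 4173849 - (-1*623 - 905/623) = 4173849 - (-623 - 905*1/623) = 4173849 - (-623 - 905/623) = 4173849 - 1*(-389034/623) = 4173849 + 389034/623 = 2600696961/623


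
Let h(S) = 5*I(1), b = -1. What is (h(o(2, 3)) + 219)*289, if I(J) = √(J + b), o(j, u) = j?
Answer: 63291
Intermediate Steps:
I(J) = √(-1 + J) (I(J) = √(J - 1) = √(-1 + J))
h(S) = 0 (h(S) = 5*√(-1 + 1) = 5*√0 = 5*0 = 0)
(h(o(2, 3)) + 219)*289 = (0 + 219)*289 = 219*289 = 63291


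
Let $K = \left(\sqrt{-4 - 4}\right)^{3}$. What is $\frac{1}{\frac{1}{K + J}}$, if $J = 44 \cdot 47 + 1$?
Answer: $2069 - 16 i \sqrt{2} \approx 2069.0 - 22.627 i$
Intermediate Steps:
$J = 2069$ ($J = 2068 + 1 = 2069$)
$K = - 16 i \sqrt{2}$ ($K = \left(\sqrt{-8}\right)^{3} = \left(2 i \sqrt{2}\right)^{3} = - 16 i \sqrt{2} \approx - 22.627 i$)
$\frac{1}{\frac{1}{K + J}} = \frac{1}{\frac{1}{- 16 i \sqrt{2} + 2069}} = \frac{1}{\frac{1}{2069 - 16 i \sqrt{2}}} = 2069 - 16 i \sqrt{2}$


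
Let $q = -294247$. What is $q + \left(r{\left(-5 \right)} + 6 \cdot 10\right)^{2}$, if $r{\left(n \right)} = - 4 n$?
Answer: $-287847$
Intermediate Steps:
$q + \left(r{\left(-5 \right)} + 6 \cdot 10\right)^{2} = -294247 + \left(\left(-4\right) \left(-5\right) + 6 \cdot 10\right)^{2} = -294247 + \left(20 + 60\right)^{2} = -294247 + 80^{2} = -294247 + 6400 = -287847$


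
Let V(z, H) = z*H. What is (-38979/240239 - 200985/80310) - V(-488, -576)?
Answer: -361549946027255/1286239606 ≈ -2.8109e+5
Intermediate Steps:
V(z, H) = H*z
(-38979/240239 - 200985/80310) - V(-488, -576) = (-38979/240239 - 200985/80310) - (-576)*(-488) = (-38979*1/240239 - 200985*1/80310) - 1*281088 = (-38979/240239 - 13399/5354) - 281088 = -3427655927/1286239606 - 281088 = -361549946027255/1286239606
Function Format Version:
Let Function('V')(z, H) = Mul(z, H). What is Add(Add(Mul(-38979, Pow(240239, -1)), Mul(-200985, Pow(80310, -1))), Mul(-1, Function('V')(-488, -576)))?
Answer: Rational(-361549946027255, 1286239606) ≈ -2.8109e+5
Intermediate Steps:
Function('V')(z, H) = Mul(H, z)
Add(Add(Mul(-38979, Pow(240239, -1)), Mul(-200985, Pow(80310, -1))), Mul(-1, Function('V')(-488, -576))) = Add(Add(Mul(-38979, Pow(240239, -1)), Mul(-200985, Pow(80310, -1))), Mul(-1, Mul(-576, -488))) = Add(Add(Mul(-38979, Rational(1, 240239)), Mul(-200985, Rational(1, 80310))), Mul(-1, 281088)) = Add(Add(Rational(-38979, 240239), Rational(-13399, 5354)), -281088) = Add(Rational(-3427655927, 1286239606), -281088) = Rational(-361549946027255, 1286239606)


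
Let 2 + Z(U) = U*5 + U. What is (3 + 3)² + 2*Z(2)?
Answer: 56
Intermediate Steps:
Z(U) = -2 + 6*U (Z(U) = -2 + (U*5 + U) = -2 + (5*U + U) = -2 + 6*U)
(3 + 3)² + 2*Z(2) = (3 + 3)² + 2*(-2 + 6*2) = 6² + 2*(-2 + 12) = 36 + 2*10 = 36 + 20 = 56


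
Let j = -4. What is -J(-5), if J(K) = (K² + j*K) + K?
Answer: -40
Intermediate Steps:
J(K) = K² - 3*K (J(K) = (K² - 4*K) + K = K² - 3*K)
-J(-5) = -(-5)*(-3 - 5) = -(-5)*(-8) = -1*40 = -40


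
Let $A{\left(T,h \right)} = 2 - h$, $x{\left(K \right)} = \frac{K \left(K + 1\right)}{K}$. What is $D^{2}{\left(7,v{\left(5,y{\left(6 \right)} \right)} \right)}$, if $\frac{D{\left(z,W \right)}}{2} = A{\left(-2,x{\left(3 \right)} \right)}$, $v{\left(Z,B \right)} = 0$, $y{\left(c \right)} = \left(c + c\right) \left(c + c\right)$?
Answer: $16$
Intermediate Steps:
$y{\left(c \right)} = 4 c^{2}$ ($y{\left(c \right)} = 2 c 2 c = 4 c^{2}$)
$x{\left(K \right)} = 1 + K$ ($x{\left(K \right)} = \frac{K \left(1 + K\right)}{K} = 1 + K$)
$D{\left(z,W \right)} = -4$ ($D{\left(z,W \right)} = 2 \left(2 - \left(1 + 3\right)\right) = 2 \left(2 - 4\right) = 2 \left(-2\right) = -4$)
$D^{2}{\left(7,v{\left(5,y{\left(6 \right)} \right)} \right)} = \left(-4\right)^{2} = 16$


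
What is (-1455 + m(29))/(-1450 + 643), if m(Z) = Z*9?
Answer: 398/269 ≈ 1.4796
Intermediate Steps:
m(Z) = 9*Z
(-1455 + m(29))/(-1450 + 643) = (-1455 + 9*29)/(-1450 + 643) = (-1455 + 261)/(-807) = -1194*(-1/807) = 398/269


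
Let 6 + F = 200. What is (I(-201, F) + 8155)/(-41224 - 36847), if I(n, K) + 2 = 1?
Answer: -8154/78071 ≈ -0.10444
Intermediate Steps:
F = 194 (F = -6 + 200 = 194)
I(n, K) = -1 (I(n, K) = -2 + 1 = -1)
(I(-201, F) + 8155)/(-41224 - 36847) = (-1 + 8155)/(-41224 - 36847) = 8154/(-78071) = 8154*(-1/78071) = -8154/78071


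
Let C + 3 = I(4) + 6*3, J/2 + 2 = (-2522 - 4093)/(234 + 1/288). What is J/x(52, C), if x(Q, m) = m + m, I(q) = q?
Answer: -2039906/1280467 ≈ -1.5931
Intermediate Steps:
J = -4079812/67393 (J = -4 + 2*((-2522 - 4093)/(234 + 1/288)) = -4 + 2*(-6615/(234 + 1/288)) = -4 + 2*(-6615/67393/288) = -4 + 2*(-6615*288/67393) = -4 + 2*(-1905120/67393) = -4 - 3810240/67393 = -4079812/67393 ≈ -60.538)
C = 19 (C = -3 + (4 + 6*3) = -3 + (4 + 18) = -3 + 22 = 19)
x(Q, m) = 2*m
J/x(52, C) = -4079812/(67393*(2*19)) = -4079812/67393/38 = -4079812/67393*1/38 = -2039906/1280467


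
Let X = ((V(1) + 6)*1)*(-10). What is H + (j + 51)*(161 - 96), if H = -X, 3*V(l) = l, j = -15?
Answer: 7210/3 ≈ 2403.3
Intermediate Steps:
V(l) = l/3
X = -190/3 (X = (((⅓)*1 + 6)*1)*(-10) = ((⅓ + 6)*1)*(-10) = ((19/3)*1)*(-10) = (19/3)*(-10) = -190/3 ≈ -63.333)
H = 190/3 (H = -1*(-190/3) = 190/3 ≈ 63.333)
H + (j + 51)*(161 - 96) = 190/3 + (-15 + 51)*(161 - 96) = 190/3 + 36*65 = 190/3 + 2340 = 7210/3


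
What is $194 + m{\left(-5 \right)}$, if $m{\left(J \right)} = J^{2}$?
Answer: $219$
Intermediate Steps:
$194 + m{\left(-5 \right)} = 194 + \left(-5\right)^{2} = 194 + 25 = 219$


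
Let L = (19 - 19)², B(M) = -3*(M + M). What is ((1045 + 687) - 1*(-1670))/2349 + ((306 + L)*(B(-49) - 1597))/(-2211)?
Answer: 3885228/21373 ≈ 181.78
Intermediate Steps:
B(M) = -6*M
L = 0 (L = 0² = 0)
((1045 + 687) - 1*(-1670))/2349 + ((306 + L)*(B(-49) - 1597))/(-2211) = ((1045 + 687) - 1*(-1670))/2349 + ((306 + 0)*(-6*(-49) - 1597))/(-2211) = (1732 + 1670)*(1/2349) + (306*(294 - 1597))*(-1/2211) = 3402*(1/2349) + (306*(-1303))*(-1/2211) = 42/29 - 398718*(-1/2211) = 42/29 + 132906/737 = 3885228/21373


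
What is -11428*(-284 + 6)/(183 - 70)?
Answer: 3176984/113 ≈ 28115.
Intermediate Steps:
-11428*(-284 + 6)/(183 - 70) = -(-3176984)/113 = -11428*(-278/113) = 3176984/113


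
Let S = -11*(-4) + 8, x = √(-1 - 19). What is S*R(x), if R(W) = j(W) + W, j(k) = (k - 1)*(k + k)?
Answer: -2080 - 104*I*√5 ≈ -2080.0 - 232.55*I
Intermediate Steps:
j(k) = 2*k*(-1 + k) (j(k) = (-1 + k)*(2*k) = 2*k*(-1 + k))
x = 2*I*√5 (x = √(-20) = 2*I*√5 ≈ 4.4721*I)
R(W) = W + 2*W*(-1 + W) (R(W) = 2*W*(-1 + W) + W = W + 2*W*(-1 + W))
S = 52 (S = 44 + 8 = 52)
S*R(x) = 52*((2*I*√5)*(-1 + 2*(2*I*√5))) = 52*((2*I*√5)*(-1 + 4*I*√5)) = 52*(2*I*√5*(-1 + 4*I*√5)) = 104*I*√5*(-1 + 4*I*√5)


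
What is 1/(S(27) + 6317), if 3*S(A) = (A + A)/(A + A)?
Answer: 3/18952 ≈ 0.00015829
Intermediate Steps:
S(A) = ⅓ (S(A) = ((A + A)/(A + A))/3 = ((2*A)/((2*A)))/3 = ((2*A)*(1/(2*A)))/3 = (⅓)*1 = ⅓)
1/(S(27) + 6317) = 1/(⅓ + 6317) = 1/(18952/3) = 3/18952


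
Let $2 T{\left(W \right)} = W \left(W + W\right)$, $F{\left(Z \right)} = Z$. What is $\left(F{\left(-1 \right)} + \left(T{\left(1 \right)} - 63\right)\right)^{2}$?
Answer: $3969$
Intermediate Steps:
$T{\left(W \right)} = W^{2}$ ($T{\left(W \right)} = \frac{W \left(W + W\right)}{2} = \frac{W 2 W}{2} = \frac{2 W^{2}}{2} = W^{2}$)
$\left(F{\left(-1 \right)} + \left(T{\left(1 \right)} - 63\right)\right)^{2} = \left(-1 + \left(1^{2} - 63\right)\right)^{2} = \left(-1 + \left(1 - 63\right)\right)^{2} = \left(-1 - 62\right)^{2} = \left(-63\right)^{2} = 3969$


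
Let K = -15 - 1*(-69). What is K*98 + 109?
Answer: 5401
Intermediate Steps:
K = 54 (K = -15 + 69 = 54)
K*98 + 109 = 54*98 + 109 = 5292 + 109 = 5401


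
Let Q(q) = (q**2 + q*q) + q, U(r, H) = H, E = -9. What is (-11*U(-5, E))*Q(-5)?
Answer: 4455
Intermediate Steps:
Q(q) = q + 2*q**2 (Q(q) = (q**2 + q**2) + q = 2*q**2 + q = q + 2*q**2)
(-11*U(-5, E))*Q(-5) = (-11*(-9))*(-5*(1 + 2*(-5))) = 99*(-5*(1 - 10)) = 99*(-5*(-9)) = 99*45 = 4455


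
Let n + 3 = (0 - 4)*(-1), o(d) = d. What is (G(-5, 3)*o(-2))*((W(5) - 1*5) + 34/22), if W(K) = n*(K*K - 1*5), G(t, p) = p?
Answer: -1092/11 ≈ -99.273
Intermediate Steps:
n = 1 (n = -3 + (0 - 4)*(-1) = -3 - 4*(-1) = -3 + 4 = 1)
W(K) = -5 + K**2 (W(K) = 1*(K*K - 1*5) = 1*(K**2 - 5) = 1*(-5 + K**2) = -5 + K**2)
(G(-5, 3)*o(-2))*((W(5) - 1*5) + 34/22) = (3*(-2))*(((-5 + 5**2) - 1*5) + 34/22) = -6*(((-5 + 25) - 5) + 34*(1/22)) = -6*((20 - 5) + 17/11) = -6*(15 + 17/11) = -6*182/11 = -1092/11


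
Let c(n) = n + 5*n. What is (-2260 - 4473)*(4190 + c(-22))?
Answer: -27322514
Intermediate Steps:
c(n) = 6*n
(-2260 - 4473)*(4190 + c(-22)) = (-2260 - 4473)*(4190 + 6*(-22)) = -6733*(4190 - 132) = -6733*4058 = -27322514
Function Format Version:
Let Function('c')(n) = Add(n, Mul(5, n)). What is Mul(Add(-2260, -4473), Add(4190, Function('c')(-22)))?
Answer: -27322514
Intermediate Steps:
Function('c')(n) = Mul(6, n)
Mul(Add(-2260, -4473), Add(4190, Function('c')(-22))) = Mul(Add(-2260, -4473), Add(4190, Mul(6, -22))) = Mul(-6733, Add(4190, -132)) = Mul(-6733, 4058) = -27322514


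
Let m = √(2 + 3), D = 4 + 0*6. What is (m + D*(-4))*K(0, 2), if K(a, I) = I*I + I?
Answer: -96 + 6*√5 ≈ -82.584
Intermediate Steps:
K(a, I) = I + I² (K(a, I) = I² + I = I + I²)
D = 4 (D = 4 + 0 = 4)
m = √5 ≈ 2.2361
(m + D*(-4))*K(0, 2) = (√5 + 4*(-4))*(2*(1 + 2)) = (√5 - 16)*(2*3) = (-16 + √5)*6 = -96 + 6*√5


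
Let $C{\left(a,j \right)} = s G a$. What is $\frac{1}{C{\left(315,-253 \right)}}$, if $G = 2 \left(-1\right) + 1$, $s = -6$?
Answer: $\frac{1}{1890} \approx 0.0005291$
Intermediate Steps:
$G = -1$ ($G = -2 + 1 = -1$)
$C{\left(a,j \right)} = 6 a$ ($C{\left(a,j \right)} = \left(-6\right) \left(-1\right) a = 6 a$)
$\frac{1}{C{\left(315,-253 \right)}} = \frac{1}{6 \cdot 315} = \frac{1}{1890}$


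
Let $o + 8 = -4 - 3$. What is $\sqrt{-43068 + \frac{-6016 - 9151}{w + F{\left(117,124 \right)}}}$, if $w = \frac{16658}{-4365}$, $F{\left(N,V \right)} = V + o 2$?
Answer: $\frac{i \sqrt{1674990075942183}}{196826} \approx 207.93 i$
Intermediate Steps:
$o = -15$ ($o = -8 - 7 = -15$)
$F{\left(N,V \right)} = -30 + V$ ($F{\left(N,V \right)} = V - 30 = -30 + V$)
$w = - \frac{16658}{4365}$ ($w = 16658 \left(- \frac{1}{4365}\right) = - \frac{16658}{4365} \approx -3.8163$)
$\sqrt{-43068 + \frac{-6016 - 9151}{w + F{\left(117,124 \right)}}} = \sqrt{-43068 + \frac{-6016 - 9151}{- \frac{16658}{4365} + \left(-30 + 124\right)}} = \sqrt{-43068 - \frac{15167}{- \frac{16658}{4365} + 94}} = \sqrt{-43068 - \frac{15167}{\frac{393652}{4365}}} = \sqrt{-43068 - \frac{66203955}{393652}} = \sqrt{- \frac{17020008291}{393652}} = \frac{i \sqrt{1674990075942183}}{196826}$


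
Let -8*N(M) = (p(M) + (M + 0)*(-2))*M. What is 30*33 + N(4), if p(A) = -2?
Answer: 995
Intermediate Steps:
N(M) = -M*(-2 - 2*M)/8 (N(M) = -(-2 + (M + 0)*(-2))*M/8 = -(-2 + M*(-2))*M/8 = -(-2 - 2*M)*M/8 = -M*(-2 - 2*M)/8)
30*33 + N(4) = 30*33 + (1/4)*4*(1 + 4) = 990 + (1/4)*4*5 = 990 + 5 = 995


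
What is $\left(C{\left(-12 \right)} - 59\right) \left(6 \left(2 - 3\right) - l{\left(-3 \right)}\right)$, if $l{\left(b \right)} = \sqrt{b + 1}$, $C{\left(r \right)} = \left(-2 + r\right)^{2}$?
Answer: $-822 - 137 i \sqrt{2} \approx -822.0 - 193.75 i$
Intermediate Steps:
$l{\left(b \right)} = \sqrt{1 + b}$
$\left(C{\left(-12 \right)} - 59\right) \left(6 \left(2 - 3\right) - l{\left(-3 \right)}\right) = \left(\left(-2 - 12\right)^{2} - 59\right) \left(6 \left(2 - 3\right) - \sqrt{1 - 3}\right) = \left(\left(-14\right)^{2} - 59\right) \left(6 \left(-1\right) - \sqrt{-2}\right) = \left(196 - 59\right) \left(-6 - i \sqrt{2}\right) = 137 \left(-6 - i \sqrt{2}\right) = -822 - 137 i \sqrt{2}$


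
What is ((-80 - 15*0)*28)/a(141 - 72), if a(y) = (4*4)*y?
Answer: -140/69 ≈ -2.0290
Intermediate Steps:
a(y) = 16*y
((-80 - 15*0)*28)/a(141 - 72) = ((-80 - 15*0)*28)/((16*(141 - 72))) = ((-80 + 0)*28)/((16*69)) = -80*28/1104 = -2240*1/1104 = -140/69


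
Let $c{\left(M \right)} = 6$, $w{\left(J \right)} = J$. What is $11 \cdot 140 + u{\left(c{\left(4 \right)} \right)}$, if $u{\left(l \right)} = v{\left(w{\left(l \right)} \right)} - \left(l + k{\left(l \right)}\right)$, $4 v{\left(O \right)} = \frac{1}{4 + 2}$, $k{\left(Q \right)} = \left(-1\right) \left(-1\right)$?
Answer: $\frac{36793}{24} \approx 1533.0$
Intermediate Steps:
$k{\left(Q \right)} = 1$
$v{\left(O \right)} = \frac{1}{24}$ ($v{\left(O \right)} = \frac{1}{4 \left(4 + 2\right)} = \frac{1}{4 \cdot 6} = \frac{1}{4} \cdot \frac{1}{6} = \frac{1}{24}$)
$u{\left(l \right)} = - \frac{23}{24} - l$ ($u{\left(l \right)} = \frac{1}{24} - \left(l + 1\right) = \frac{1}{24} - \left(1 + l\right) = - \frac{23}{24} - l$)
$11 \cdot 140 + u{\left(c{\left(4 \right)} \right)} = 11 \cdot 140 - \frac{167}{24} = 1540 - \frac{167}{24} = \frac{36793}{24}$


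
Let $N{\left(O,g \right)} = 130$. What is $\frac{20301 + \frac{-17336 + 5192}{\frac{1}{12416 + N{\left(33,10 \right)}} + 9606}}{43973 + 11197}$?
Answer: $\frac{815486920451}{2216305368030} \approx 0.36795$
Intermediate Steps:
$\frac{20301 + \frac{-17336 + 5192}{\frac{1}{12416 + N{\left(33,10 \right)}} + 9606}}{43973 + 11197} = \frac{20301 + \frac{-17336 + 5192}{\frac{1}{12416 + 130} + 9606}}{43973 + 11197} = \frac{20301 - \frac{12144}{\frac{1}{12546} + 9606}}{55170} = \left(20301 - \frac{12144}{\frac{1}{12546} + 9606}\right) \frac{1}{55170} = \left(20301 - \frac{12144}{\frac{120516877}{12546}}\right) \frac{1}{55170} = \left(20301 - \frac{152358624}{120516877}\right) \frac{1}{55170} = \frac{2446460761353}{120516877} \cdot \frac{1}{55170} = \frac{815486920451}{2216305368030}$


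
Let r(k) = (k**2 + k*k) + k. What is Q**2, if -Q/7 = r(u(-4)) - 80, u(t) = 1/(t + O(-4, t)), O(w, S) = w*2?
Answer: 1628526025/5184 ≈ 3.1414e+5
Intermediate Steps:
O(w, S) = 2*w
u(t) = 1/(-8 + t) (u(t) = 1/(t + 2*(-4)) = 1/(t - 8) = 1/(-8 + t))
r(k) = k + 2*k**2 (r(k) = (k**2 + k**2) + k = 2*k**2 + k = k + 2*k**2)
Q = 40355/72 (Q = -7*((1 + 2/(-8 - 4))/(-8 - 4) - 80) = -7*((1 + 2/(-12))/(-12) - 80) = -7*(-(1 + 2*(-1/12))/12 - 80) = -7*(-(1 - 1/6)/12 - 80) = -7*(-1/12*5/6 - 80) = -7*(-5/72 - 80) = -7*(-5765/72) = 40355/72 ≈ 560.49)
Q**2 = (40355/72)**2 = 1628526025/5184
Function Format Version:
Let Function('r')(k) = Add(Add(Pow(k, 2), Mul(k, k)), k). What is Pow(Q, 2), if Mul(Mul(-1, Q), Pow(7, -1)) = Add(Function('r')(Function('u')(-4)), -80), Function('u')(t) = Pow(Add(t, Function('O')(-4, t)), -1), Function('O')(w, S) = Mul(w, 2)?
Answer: Rational(1628526025, 5184) ≈ 3.1414e+5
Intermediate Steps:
Function('O')(w, S) = Mul(2, w)
Function('u')(t) = Pow(Add(-8, t), -1) (Function('u')(t) = Pow(Add(t, Mul(2, -4)), -1) = Pow(Add(t, -8), -1) = Pow(Add(-8, t), -1))
Function('r')(k) = Add(k, Mul(2, Pow(k, 2))) (Function('r')(k) = Add(Add(Pow(k, 2), Pow(k, 2)), k) = Add(Mul(2, Pow(k, 2)), k) = Add(k, Mul(2, Pow(k, 2))))
Q = Rational(40355, 72) (Q = Mul(-7, Add(Mul(Pow(Add(-8, -4), -1), Add(1, Mul(2, Pow(Add(-8, -4), -1)))), -80)) = Mul(-7, Add(Mul(Pow(-12, -1), Add(1, Mul(2, Pow(-12, -1)))), -80)) = Mul(-7, Add(Mul(Rational(-1, 12), Add(1, Mul(2, Rational(-1, 12)))), -80)) = Mul(-7, Add(Mul(Rational(-1, 12), Add(1, Rational(-1, 6))), -80)) = Mul(-7, Add(Mul(Rational(-1, 12), Rational(5, 6)), -80)) = Mul(-7, Add(Rational(-5, 72), -80)) = Mul(-7, Rational(-5765, 72)) = Rational(40355, 72) ≈ 560.49)
Pow(Q, 2) = Pow(Rational(40355, 72), 2) = Rational(1628526025, 5184)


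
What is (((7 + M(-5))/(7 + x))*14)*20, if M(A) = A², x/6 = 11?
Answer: 8960/73 ≈ 122.74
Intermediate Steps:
x = 66 (x = 6*11 = 66)
(((7 + M(-5))/(7 + x))*14)*20 = (((7 + (-5)²)/(7 + 66))*14)*20 = (((7 + 25)/73)*14)*20 = ((32*(1/73))*14)*20 = ((32/73)*14)*20 = (448/73)*20 = 8960/73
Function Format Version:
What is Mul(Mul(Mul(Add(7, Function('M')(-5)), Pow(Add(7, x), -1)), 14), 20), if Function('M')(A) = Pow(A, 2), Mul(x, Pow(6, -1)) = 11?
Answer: Rational(8960, 73) ≈ 122.74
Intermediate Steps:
x = 66 (x = Mul(6, 11) = 66)
Mul(Mul(Mul(Add(7, Function('M')(-5)), Pow(Add(7, x), -1)), 14), 20) = Mul(Mul(Mul(Add(7, Pow(-5, 2)), Pow(Add(7, 66), -1)), 14), 20) = Mul(Mul(Mul(Add(7, 25), Pow(73, -1)), 14), 20) = Mul(Mul(Mul(32, Rational(1, 73)), 14), 20) = Mul(Mul(Rational(32, 73), 14), 20) = Mul(Rational(448, 73), 20) = Rational(8960, 73)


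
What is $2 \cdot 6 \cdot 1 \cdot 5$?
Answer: $60$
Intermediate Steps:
$2 \cdot 6 \cdot 1 \cdot 5 = 2 \cdot 6 \cdot 5 = 12 \cdot 5 = 60$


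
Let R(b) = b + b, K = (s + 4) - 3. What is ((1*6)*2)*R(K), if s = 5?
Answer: 144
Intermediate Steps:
K = 6 (K = (5 + 4) - 3 = 9 - 3 = 6)
R(b) = 2*b
((1*6)*2)*R(K) = ((1*6)*2)*(2*6) = (6*2)*12 = 12*12 = 144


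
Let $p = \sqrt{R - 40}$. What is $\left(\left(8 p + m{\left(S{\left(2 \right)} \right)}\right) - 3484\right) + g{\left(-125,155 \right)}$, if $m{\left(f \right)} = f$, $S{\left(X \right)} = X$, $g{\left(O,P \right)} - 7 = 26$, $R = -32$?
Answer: $-3449 + 48 i \sqrt{2} \approx -3449.0 + 67.882 i$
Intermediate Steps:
$g{\left(O,P \right)} = 33$ ($g{\left(O,P \right)} = 7 + 26 = 33$)
$p = 6 i \sqrt{2}$ ($p = \sqrt{-32 - 40} = \sqrt{-72} = 6 i \sqrt{2} \approx 8.4853 i$)
$\left(\left(8 p + m{\left(S{\left(2 \right)} \right)}\right) - 3484\right) + g{\left(-125,155 \right)} = \left(\left(8 \cdot 6 i \sqrt{2} + 2\right) - 3484\right) + 33 = \left(\left(48 i \sqrt{2} + 2\right) - 3484\right) + 33 = \left(\left(2 + 48 i \sqrt{2}\right) - 3484\right) + 33 = \left(-3482 + 48 i \sqrt{2}\right) + 33 = -3449 + 48 i \sqrt{2}$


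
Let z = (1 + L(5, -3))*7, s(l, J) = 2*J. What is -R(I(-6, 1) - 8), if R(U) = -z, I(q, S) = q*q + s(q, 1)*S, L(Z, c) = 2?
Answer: 21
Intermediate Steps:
I(q, S) = q² + 2*S (I(q, S) = q*q + (2*1)*S = q² + 2*S)
z = 21 (z = (1 + 2)*7 = 3*7 = 21)
R(U) = -21 (R(U) = -1*21 = -21)
-R(I(-6, 1) - 8) = -1*(-21) = 21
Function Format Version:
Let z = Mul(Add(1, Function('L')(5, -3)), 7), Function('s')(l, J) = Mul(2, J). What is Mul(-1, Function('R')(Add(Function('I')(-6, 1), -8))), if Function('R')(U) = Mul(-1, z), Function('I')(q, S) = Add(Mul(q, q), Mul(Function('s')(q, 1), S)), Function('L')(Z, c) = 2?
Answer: 21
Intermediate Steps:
Function('I')(q, S) = Add(Pow(q, 2), Mul(2, S)) (Function('I')(q, S) = Add(Mul(q, q), Mul(Mul(2, 1), S)) = Add(Pow(q, 2), Mul(2, S)))
z = 21 (z = Mul(Add(1, 2), 7) = Mul(3, 7) = 21)
Function('R')(U) = -21 (Function('R')(U) = Mul(-1, 21) = -21)
Mul(-1, Function('R')(Add(Function('I')(-6, 1), -8))) = Mul(-1, -21) = 21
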